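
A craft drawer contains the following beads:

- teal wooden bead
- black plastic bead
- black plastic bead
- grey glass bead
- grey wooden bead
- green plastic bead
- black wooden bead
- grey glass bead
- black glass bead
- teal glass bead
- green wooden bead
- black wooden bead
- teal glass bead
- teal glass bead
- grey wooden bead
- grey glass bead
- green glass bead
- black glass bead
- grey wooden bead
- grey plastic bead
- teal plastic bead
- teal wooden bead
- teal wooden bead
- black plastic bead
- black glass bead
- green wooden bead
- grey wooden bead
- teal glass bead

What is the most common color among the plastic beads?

Counts by color (restricted to plastic beads): black 3, grey 1, teal 1, green 1.
The maximum is 3, held uniquely by black.

black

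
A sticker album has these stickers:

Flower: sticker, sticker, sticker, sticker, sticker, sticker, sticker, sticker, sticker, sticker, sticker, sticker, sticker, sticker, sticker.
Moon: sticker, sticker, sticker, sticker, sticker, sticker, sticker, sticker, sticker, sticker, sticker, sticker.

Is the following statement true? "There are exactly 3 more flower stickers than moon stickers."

flower stickers: 15.
moon stickers: 12.
The claim requires 15 − 12 (= 3) to equal 3, which holds.

True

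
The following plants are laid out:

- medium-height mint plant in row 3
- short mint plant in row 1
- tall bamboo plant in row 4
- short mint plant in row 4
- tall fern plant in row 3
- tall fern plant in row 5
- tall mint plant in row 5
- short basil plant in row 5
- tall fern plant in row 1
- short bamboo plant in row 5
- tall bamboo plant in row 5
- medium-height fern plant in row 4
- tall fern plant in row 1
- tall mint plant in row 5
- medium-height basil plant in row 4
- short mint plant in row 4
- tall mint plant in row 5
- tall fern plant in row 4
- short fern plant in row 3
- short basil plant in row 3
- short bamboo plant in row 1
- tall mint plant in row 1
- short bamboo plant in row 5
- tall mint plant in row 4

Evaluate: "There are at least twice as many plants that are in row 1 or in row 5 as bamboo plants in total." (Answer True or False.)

There are 13 plants in row 1 or in row 5.
There are 5 bamboo plants.
The claim requires 13 ≥ 2 × 5 = 10, which holds.

True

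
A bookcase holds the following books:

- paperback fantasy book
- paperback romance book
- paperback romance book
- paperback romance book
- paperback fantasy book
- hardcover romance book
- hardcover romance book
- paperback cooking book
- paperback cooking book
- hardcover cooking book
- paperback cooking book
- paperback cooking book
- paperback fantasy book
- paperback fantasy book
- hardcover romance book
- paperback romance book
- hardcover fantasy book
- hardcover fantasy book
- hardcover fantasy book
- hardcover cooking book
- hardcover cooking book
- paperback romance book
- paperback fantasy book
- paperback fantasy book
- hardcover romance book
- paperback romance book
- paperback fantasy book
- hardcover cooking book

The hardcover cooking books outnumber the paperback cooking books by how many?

0

hardcover cooking books: 4.
paperback cooking books: 4.
4 − 4 = 0.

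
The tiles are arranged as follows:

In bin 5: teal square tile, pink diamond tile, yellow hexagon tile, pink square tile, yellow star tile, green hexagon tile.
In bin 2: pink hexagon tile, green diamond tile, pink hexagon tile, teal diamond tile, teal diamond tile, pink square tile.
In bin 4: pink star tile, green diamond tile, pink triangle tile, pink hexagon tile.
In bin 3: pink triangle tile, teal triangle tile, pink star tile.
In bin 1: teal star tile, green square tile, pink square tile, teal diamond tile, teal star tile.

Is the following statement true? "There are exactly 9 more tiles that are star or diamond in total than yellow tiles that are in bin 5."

There are 11 tiles that are star or diamond.
There are 2 yellow tiles in bin 5.
The claim requires 11 − 2 (= 9) to equal 9, which holds.

True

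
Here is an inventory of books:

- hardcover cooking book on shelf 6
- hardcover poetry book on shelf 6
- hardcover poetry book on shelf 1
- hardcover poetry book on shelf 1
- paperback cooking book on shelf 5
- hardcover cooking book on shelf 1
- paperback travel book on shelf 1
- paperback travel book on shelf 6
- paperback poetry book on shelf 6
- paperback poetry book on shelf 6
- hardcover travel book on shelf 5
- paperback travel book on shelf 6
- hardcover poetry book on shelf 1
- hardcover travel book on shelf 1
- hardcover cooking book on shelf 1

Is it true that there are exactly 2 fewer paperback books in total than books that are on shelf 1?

There are 6 paperback books.
There are 7 books on shelf 1.
The claim requires 7 − 6 (= 1) to equal 2, which does not hold.

False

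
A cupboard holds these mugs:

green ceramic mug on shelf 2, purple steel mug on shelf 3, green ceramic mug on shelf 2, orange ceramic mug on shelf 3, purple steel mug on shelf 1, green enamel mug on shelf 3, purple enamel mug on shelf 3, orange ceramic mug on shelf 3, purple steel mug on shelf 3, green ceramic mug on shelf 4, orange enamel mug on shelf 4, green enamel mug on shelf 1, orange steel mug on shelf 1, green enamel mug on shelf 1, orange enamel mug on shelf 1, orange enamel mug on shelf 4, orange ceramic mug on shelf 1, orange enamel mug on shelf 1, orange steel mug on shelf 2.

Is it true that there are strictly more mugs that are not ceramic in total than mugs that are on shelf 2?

True

mugs that are not ceramic: 13.
mugs on shelf 2: 3.
The claim requires 13 > 3, which holds.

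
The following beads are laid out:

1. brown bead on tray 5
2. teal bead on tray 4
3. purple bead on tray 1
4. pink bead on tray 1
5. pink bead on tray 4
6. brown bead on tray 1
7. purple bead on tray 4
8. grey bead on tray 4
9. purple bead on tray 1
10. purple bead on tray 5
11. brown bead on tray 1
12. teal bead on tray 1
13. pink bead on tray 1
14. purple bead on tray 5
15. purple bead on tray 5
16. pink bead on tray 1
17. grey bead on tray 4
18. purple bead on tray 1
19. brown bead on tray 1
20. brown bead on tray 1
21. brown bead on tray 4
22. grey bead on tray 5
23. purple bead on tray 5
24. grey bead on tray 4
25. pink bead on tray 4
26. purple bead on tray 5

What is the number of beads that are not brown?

Total beads: 26; with the excluded value: 6; remaining 26 − 6 = 20.

20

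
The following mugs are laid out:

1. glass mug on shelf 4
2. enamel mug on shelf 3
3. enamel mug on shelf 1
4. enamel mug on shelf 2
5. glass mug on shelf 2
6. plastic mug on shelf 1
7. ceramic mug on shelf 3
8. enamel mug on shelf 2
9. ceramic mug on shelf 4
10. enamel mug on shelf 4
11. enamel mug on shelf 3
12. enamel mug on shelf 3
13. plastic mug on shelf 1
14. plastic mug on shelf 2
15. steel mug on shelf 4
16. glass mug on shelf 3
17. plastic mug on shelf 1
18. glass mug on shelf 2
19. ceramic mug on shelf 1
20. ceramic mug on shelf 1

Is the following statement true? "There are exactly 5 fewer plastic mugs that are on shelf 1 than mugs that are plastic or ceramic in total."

There are 3 plastic mugs on shelf 1.
There are 8 mugs that are plastic or ceramic.
The claim requires 8 − 3 (= 5) to equal 5, which holds.

True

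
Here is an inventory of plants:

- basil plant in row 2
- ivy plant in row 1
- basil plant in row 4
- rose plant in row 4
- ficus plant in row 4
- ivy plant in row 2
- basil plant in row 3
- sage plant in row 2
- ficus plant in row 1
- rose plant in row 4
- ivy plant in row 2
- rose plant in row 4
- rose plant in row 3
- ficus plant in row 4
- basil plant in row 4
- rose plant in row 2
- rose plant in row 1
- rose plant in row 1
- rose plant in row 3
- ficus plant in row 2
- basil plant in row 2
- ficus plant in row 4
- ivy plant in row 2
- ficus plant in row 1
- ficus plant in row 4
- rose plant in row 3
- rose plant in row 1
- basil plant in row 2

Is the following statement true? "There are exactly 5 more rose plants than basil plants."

There are 10 rose plants.
There are 6 basil plants.
The claim requires 10 − 6 (= 4) to equal 5, which does not hold.

False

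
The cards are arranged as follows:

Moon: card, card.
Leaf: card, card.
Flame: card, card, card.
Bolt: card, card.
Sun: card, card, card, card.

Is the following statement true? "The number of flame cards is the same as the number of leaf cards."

flame cards: 3.
leaf cards: 2.
The claim requires 3 = 2, which does not hold.

False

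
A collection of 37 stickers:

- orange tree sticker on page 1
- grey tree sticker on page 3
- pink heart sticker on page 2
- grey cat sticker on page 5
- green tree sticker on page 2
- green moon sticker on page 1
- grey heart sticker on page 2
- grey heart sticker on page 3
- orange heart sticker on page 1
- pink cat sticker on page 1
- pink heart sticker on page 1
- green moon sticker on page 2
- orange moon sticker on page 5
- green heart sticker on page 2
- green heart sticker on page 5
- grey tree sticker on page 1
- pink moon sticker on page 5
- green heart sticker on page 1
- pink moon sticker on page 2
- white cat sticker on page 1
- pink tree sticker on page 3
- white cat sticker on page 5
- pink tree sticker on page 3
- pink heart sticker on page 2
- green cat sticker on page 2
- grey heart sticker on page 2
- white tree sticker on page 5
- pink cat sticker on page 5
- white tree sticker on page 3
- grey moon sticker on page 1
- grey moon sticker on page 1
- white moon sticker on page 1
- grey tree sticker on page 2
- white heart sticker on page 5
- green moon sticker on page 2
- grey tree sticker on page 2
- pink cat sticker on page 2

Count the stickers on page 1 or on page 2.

24

on page 1: 11; on page 2: 13; together 11 + 13 = 24.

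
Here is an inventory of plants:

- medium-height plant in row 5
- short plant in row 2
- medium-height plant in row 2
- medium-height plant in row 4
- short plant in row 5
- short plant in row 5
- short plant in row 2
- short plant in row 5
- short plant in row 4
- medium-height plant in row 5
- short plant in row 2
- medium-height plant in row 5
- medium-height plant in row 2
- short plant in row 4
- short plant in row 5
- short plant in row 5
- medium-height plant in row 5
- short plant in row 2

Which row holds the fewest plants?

row 4

Counts by row: row 5→9, row 2→6, row 4→3.
The minimum is 3, held uniquely by row 4.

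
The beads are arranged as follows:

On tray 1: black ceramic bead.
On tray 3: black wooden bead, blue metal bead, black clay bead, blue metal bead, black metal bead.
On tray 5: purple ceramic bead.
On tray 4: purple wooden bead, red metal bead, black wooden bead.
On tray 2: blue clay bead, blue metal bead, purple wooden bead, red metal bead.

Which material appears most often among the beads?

Counts by material: metal 6, wooden 4, clay 2, ceramic 2.
The maximum is 6, held uniquely by metal.

metal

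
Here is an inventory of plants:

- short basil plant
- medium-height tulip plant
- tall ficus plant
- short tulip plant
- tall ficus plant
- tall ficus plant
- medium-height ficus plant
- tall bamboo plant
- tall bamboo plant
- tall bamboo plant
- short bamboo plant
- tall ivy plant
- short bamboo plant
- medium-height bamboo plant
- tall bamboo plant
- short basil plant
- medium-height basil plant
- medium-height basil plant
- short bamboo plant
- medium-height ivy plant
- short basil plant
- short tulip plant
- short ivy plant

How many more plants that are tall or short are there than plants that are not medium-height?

0

plants that are tall or short: 17.
plants that are not medium-height: 17.
17 − 17 = 0.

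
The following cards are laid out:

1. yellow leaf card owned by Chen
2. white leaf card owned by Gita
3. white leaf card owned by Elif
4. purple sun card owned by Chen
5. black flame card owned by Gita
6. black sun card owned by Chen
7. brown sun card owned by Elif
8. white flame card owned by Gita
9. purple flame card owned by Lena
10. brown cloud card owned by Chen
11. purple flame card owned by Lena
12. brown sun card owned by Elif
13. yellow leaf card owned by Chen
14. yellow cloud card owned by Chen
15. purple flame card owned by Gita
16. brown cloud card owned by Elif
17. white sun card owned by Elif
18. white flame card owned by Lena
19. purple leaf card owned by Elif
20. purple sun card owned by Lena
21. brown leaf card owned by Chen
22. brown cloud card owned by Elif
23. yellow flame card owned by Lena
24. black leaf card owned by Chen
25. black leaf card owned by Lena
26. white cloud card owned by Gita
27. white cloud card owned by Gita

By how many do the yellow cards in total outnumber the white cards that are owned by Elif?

2

yellow cards: 4.
white cards owned by Elif: 2.
4 − 2 = 2.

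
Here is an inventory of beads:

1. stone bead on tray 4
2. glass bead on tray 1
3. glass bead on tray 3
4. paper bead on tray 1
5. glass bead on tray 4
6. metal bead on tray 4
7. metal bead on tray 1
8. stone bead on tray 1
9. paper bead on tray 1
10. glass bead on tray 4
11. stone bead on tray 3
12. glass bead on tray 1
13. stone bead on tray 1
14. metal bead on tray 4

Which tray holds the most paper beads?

Counts by tray (restricted to paper beads): tray 1→2, tray 4→0, tray 3→0.
The maximum is 2, held uniquely by tray 1.

tray 1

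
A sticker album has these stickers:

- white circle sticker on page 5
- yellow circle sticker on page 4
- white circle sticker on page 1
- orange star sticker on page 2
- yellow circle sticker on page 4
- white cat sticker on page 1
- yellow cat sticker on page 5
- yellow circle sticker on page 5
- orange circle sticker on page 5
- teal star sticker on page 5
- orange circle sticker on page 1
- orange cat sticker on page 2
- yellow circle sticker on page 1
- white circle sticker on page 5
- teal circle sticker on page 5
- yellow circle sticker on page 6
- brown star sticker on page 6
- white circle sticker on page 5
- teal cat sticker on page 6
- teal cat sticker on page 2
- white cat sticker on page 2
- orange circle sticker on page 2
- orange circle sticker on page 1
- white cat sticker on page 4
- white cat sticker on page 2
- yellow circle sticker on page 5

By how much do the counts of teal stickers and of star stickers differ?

teal stickers: 4. star stickers: 3.
|4 − 3| = 4 − 3 = 1.

1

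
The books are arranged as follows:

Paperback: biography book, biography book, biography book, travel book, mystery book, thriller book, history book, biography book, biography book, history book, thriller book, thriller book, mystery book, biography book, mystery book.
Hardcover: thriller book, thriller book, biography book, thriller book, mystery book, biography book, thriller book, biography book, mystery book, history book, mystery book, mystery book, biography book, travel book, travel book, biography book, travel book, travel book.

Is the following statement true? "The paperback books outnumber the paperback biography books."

True

paperback books: 15.
paperback biography books: 6.
The claim requires 15 > 6, which holds.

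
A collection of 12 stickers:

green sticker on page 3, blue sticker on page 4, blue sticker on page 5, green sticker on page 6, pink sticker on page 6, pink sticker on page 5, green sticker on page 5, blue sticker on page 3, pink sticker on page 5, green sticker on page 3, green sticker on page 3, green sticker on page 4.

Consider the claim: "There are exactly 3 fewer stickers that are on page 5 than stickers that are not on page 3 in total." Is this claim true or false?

False

There are 4 stickers on page 5.
There are 8 stickers that are not on page 3.
The claim requires 8 − 4 (= 4) to equal 3, which does not hold.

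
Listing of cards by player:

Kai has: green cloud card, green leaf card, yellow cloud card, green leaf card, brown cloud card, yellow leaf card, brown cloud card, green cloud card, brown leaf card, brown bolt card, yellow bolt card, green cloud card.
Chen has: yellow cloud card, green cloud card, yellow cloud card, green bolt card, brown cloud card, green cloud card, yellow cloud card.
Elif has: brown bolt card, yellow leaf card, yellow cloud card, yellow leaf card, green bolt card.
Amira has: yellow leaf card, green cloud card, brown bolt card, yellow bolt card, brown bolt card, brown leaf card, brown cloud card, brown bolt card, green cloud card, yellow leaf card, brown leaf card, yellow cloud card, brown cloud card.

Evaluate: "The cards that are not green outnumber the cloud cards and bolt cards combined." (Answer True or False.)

False

|cards that are not green| = 26.
cloud cards: 18; bolt cards: 9; combined: 18 + 9 = 27.
The claim requires 26 > 27, which does not hold.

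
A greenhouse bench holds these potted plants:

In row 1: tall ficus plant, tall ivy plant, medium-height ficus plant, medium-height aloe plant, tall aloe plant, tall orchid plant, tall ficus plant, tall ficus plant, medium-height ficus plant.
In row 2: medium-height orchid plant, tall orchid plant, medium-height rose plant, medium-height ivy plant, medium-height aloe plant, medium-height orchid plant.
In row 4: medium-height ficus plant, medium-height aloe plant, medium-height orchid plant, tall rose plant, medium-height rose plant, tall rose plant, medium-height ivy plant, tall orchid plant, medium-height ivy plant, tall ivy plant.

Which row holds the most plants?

row 4

Counts by row: row 4→10, row 1→9, row 2→6.
The maximum is 10, held uniquely by row 4.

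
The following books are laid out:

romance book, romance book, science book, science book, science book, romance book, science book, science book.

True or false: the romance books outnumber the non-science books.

romance books: 3.
non-science books: 3.
The claim requires 3 > 3, which does not hold.

False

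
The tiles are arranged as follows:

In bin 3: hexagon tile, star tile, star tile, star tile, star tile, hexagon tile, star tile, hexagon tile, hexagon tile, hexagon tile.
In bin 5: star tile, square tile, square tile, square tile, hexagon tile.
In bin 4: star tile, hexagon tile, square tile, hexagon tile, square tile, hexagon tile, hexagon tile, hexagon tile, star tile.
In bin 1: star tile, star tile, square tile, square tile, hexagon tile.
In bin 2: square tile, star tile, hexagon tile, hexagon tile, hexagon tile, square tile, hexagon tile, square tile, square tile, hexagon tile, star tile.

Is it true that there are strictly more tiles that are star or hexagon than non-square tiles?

tiles that are star or hexagon: 29.
non-square tiles: 29.
The claim requires 29 > 29, which does not hold.

False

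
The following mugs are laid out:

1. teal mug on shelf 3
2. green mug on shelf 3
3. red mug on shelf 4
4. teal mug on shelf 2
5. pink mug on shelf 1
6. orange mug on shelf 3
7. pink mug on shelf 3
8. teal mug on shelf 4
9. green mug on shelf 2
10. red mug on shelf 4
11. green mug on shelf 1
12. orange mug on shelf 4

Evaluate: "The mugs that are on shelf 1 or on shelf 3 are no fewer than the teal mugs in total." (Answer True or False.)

|mugs on shelf 1 or on shelf 3| = 6.
|teal mugs| = 3.
The claim requires 6 ≥ 3, which holds.

True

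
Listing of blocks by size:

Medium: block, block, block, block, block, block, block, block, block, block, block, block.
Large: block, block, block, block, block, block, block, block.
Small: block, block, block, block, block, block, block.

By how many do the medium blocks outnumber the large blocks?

medium blocks: 12.
large blocks: 8.
12 − 8 = 4.

4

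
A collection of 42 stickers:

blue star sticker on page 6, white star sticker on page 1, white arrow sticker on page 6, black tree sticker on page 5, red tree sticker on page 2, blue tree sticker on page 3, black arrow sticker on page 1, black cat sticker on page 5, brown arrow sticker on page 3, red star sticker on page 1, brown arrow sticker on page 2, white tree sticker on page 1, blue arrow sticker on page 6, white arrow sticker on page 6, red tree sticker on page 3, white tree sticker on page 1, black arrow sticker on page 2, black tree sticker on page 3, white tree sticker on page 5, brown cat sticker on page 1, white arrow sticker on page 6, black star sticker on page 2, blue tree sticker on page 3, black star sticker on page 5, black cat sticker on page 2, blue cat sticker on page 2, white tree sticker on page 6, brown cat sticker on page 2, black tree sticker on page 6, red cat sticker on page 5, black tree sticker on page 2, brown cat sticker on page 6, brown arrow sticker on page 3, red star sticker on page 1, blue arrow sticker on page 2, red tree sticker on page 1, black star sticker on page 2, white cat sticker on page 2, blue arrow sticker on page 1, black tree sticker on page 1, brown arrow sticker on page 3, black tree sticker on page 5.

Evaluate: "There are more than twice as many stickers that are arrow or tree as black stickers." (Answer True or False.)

|stickers that are arrow or tree| = 27.
|black stickers| = 13.
The claim requires 27 > 2 × 13 = 26, which holds.

True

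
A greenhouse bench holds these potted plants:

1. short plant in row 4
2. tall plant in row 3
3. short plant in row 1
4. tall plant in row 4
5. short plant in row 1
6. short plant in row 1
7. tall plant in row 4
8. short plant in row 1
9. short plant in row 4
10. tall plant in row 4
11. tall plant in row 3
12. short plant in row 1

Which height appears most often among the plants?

Counts by height: short 7, tall 5.
The maximum is 7, held uniquely by short.

short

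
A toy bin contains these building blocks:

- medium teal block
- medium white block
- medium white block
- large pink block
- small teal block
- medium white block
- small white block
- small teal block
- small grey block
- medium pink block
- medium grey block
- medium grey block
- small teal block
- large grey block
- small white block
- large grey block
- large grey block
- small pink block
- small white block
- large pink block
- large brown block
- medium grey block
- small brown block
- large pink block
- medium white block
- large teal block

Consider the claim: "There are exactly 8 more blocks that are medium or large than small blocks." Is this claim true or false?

True

|blocks that are medium or large| = 17.
|small blocks| = 9.
The claim requires 17 − 9 (= 8) to equal 8, which holds.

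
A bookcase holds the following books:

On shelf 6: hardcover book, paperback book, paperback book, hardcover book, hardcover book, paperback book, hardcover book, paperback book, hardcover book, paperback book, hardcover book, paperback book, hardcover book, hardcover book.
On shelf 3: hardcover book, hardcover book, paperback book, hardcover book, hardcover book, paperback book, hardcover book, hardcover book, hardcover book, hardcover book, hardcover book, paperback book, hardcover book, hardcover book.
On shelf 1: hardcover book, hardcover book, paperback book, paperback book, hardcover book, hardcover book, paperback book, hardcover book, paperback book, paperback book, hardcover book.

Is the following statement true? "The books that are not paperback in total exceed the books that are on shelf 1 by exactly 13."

False

|books that are not paperback| = 25.
|books on shelf 1| = 11.
The claim requires 25 − 11 (= 14) to equal 13, which does not hold.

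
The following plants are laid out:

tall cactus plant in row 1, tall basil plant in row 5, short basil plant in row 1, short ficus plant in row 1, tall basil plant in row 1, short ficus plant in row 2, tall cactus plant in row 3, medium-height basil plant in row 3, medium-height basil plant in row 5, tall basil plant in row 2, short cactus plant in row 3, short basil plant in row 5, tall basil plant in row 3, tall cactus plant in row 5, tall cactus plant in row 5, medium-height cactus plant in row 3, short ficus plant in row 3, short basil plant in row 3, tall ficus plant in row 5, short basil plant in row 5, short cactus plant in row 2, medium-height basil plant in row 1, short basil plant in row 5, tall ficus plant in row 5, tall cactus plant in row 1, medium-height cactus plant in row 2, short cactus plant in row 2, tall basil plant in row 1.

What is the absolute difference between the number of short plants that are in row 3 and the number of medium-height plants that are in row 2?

2

short plants in row 3: 3. medium-height plants in row 2: 1.
|3 − 1| = 3 − 1 = 2.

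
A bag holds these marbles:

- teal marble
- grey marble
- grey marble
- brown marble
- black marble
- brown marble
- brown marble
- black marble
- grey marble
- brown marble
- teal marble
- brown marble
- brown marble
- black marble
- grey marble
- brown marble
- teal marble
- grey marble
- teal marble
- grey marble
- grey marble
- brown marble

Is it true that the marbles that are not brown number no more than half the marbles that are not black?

marbles that are not brown: 14.
marbles that are not black: 19.
The claim requires 2 × 14 = 28 ≤ 19, which does not hold.

False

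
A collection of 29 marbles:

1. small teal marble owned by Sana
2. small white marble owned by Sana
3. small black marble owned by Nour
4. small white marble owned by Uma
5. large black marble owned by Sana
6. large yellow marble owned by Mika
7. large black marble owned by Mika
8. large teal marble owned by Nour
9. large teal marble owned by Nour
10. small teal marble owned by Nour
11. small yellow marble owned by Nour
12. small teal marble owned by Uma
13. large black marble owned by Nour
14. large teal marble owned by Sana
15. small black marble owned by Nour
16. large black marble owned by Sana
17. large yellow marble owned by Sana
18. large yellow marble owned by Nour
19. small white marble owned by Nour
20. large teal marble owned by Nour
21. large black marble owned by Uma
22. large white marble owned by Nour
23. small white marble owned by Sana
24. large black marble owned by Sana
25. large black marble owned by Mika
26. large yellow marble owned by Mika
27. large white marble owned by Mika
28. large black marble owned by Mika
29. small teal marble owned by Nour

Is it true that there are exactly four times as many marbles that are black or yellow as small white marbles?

False

|marbles that are black or yellow| = 15.
|small white marbles| = 4.
The claim requires 15 = 4 × 4 = 16, which does not hold.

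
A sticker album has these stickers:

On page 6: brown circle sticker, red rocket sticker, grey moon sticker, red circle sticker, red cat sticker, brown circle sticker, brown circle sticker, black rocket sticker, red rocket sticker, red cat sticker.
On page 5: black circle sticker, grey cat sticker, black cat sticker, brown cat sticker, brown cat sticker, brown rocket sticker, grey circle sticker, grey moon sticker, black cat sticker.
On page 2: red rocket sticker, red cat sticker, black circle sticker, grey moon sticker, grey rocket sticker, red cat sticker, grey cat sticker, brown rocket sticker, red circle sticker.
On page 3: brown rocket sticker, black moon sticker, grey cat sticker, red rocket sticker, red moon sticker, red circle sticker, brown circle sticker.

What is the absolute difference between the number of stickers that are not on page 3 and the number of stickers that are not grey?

stickers that are not on page 3: 28. stickers that are not grey: 27.
|28 − 27| = 28 − 27 = 1.

1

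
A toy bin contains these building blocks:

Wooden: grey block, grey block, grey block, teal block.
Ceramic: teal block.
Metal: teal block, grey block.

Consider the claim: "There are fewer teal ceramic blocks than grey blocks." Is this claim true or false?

True

|teal ceramic blocks| = 1.
|grey blocks| = 4.
The claim requires 1 < 4, which holds.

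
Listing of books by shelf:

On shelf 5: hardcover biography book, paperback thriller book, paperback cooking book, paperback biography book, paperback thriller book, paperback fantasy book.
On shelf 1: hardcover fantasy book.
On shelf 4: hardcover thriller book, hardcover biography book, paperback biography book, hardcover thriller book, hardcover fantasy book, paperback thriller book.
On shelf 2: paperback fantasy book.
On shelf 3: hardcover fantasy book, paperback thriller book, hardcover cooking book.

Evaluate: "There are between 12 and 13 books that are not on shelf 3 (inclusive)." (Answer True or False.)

|books that are not on shelf 3| = 14.
The claim requires 12 ≤ 14 ≤ 13, which does not hold.

False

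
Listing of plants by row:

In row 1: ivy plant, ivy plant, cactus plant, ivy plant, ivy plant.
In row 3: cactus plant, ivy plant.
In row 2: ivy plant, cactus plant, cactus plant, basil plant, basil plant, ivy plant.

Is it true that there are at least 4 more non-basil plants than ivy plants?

True

non-basil plants: 11.
ivy plants: 7.
The claim requires 11 − 7 = 4 ≥ 4, which holds.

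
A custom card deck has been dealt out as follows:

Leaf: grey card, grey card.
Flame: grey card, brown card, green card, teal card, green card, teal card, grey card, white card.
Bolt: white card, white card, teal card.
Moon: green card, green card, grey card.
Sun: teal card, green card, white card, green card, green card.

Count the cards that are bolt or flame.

bolt: 3; flame: 8; together 3 + 8 = 11.

11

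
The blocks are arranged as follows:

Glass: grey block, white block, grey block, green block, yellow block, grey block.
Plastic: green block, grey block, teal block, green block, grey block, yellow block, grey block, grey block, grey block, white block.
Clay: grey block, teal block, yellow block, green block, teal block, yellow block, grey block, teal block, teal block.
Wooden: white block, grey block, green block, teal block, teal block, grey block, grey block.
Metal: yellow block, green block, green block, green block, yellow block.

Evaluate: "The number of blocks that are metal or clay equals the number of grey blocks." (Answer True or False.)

False

|blocks that are metal or clay| = 14.
|grey blocks| = 13.
The claim requires 14 = 13, which does not hold.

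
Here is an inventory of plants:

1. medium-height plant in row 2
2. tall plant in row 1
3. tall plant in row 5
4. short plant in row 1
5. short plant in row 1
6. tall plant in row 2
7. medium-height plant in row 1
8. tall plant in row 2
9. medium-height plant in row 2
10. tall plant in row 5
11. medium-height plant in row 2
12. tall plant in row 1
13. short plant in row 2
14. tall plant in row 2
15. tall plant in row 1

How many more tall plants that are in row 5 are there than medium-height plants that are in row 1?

1

tall plants in row 5: 2.
medium-height plants in row 1: 1.
2 − 1 = 1.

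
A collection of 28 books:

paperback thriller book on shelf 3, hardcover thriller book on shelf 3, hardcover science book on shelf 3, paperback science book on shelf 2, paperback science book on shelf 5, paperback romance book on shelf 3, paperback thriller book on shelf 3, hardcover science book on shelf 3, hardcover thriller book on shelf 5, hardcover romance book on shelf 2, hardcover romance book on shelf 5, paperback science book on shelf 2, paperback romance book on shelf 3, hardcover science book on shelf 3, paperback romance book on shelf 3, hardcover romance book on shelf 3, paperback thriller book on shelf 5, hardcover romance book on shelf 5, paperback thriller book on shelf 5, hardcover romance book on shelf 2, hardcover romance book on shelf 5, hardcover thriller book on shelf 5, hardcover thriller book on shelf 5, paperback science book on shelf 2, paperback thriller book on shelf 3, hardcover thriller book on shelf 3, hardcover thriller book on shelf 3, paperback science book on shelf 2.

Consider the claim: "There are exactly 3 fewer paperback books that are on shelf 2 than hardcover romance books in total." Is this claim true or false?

False

There are 4 paperback books on shelf 2.
There are 6 hardcover romance books.
The claim requires 6 − 4 (= 2) to equal 3, which does not hold.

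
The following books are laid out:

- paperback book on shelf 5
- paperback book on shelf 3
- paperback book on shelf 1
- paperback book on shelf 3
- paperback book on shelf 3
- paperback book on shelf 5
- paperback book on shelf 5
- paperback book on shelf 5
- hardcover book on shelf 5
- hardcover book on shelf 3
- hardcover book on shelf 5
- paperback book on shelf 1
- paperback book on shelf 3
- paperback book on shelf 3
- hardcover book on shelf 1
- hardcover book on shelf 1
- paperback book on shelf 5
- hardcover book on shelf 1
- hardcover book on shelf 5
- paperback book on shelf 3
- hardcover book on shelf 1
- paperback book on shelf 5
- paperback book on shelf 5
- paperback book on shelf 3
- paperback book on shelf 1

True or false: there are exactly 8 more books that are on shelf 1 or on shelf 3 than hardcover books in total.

books on shelf 1 or on shelf 3: 15.
hardcover books: 8.
The claim requires 15 − 8 (= 7) to equal 8, which does not hold.

False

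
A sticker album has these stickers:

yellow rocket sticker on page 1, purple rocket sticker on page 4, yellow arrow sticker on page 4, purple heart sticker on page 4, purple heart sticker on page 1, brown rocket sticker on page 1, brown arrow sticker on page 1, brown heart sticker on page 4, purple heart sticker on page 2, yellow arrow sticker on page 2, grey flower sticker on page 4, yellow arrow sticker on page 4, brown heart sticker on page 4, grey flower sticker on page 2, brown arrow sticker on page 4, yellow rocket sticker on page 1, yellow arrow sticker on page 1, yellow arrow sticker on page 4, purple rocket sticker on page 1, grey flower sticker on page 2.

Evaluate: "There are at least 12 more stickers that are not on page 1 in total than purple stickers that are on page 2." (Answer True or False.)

stickers that are not on page 1: 13.
purple stickers on page 2: 1.
The claim requires 13 − 1 = 12 ≥ 12, which holds.

True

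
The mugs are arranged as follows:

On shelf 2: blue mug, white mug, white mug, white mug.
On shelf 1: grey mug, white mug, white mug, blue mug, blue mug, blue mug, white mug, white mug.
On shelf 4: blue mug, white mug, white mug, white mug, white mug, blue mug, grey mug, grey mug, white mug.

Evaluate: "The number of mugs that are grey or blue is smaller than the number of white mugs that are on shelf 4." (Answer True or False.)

|mugs that are grey or blue| = 9.
|white mugs on shelf 4| = 5.
The claim requires 9 < 5, which does not hold.

False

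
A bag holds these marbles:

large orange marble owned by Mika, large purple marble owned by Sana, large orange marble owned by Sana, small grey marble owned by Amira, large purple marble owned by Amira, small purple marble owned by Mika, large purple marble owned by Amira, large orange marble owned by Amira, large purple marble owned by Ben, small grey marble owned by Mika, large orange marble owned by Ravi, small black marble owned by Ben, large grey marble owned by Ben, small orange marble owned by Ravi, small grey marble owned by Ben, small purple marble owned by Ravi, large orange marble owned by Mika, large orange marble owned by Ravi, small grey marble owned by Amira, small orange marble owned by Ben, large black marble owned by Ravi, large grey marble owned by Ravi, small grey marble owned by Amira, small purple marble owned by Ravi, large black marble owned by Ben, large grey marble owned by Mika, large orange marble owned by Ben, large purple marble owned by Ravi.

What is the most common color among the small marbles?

Counts by color (restricted to small marbles): grey 5, purple 3, orange 2, black 1.
The maximum is 5, held uniquely by grey.

grey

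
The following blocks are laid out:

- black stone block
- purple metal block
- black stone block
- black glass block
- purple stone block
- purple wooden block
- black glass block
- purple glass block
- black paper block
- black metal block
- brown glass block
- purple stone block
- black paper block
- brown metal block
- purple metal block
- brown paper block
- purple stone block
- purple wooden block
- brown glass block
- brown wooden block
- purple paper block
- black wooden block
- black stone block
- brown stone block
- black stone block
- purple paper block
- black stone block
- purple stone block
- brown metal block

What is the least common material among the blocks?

Counts by material: stone 10, metal 5, paper 5, glass 5, wooden 4.
The minimum is 4, held uniquely by wooden.

wooden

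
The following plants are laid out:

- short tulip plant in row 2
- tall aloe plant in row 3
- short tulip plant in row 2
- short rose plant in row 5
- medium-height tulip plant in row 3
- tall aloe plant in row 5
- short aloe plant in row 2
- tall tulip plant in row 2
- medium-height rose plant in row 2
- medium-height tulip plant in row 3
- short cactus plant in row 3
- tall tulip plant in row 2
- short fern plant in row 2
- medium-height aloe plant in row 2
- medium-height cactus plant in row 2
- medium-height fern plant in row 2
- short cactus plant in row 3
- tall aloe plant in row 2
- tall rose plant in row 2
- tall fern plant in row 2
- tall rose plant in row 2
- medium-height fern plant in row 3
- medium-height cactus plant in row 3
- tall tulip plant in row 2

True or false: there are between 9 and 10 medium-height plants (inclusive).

False

medium-height plants: 8.
The claim requires 9 ≤ 8 ≤ 10, which does not hold.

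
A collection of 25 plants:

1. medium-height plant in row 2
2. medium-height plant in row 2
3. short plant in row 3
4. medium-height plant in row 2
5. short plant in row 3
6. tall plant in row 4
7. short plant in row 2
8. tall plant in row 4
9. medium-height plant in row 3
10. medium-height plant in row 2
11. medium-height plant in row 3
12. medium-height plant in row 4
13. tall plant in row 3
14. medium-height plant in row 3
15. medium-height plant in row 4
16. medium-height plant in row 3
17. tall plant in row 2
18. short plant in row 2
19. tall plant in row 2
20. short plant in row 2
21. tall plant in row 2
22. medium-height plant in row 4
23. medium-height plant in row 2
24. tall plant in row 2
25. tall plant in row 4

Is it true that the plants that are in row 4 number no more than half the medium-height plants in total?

|plants in row 4| = 6.
|medium-height plants| = 12.
The claim requires 2 × 6 = 12 ≤ 12, which holds.

True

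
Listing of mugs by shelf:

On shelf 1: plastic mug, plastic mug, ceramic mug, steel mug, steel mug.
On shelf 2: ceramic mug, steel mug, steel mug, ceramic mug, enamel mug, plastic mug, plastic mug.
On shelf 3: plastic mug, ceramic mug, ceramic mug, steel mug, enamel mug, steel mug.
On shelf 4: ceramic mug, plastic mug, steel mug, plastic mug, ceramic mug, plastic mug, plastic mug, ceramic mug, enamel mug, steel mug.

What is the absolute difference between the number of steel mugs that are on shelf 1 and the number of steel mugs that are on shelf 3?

0

steel mugs on shelf 1: 2. steel mugs on shelf 3: 2.
|2 − 2| = 2 − 2 = 0.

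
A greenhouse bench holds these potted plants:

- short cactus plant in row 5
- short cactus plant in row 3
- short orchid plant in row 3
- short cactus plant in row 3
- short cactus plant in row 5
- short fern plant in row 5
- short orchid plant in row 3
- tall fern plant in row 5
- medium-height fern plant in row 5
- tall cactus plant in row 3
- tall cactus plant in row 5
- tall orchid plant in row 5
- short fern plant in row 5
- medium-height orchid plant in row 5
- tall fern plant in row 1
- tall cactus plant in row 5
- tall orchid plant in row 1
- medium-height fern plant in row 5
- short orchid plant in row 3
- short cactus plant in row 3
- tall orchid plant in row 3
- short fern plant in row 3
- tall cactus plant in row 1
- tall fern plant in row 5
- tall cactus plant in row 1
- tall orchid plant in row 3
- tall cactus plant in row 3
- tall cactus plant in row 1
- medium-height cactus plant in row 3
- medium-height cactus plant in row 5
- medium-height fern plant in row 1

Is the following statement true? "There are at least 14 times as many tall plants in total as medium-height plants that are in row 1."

True

There are 14 tall plants.
There is 1 medium-height plant in row 1.
The claim requires 14 ≥ 14 × 1 = 14, which holds.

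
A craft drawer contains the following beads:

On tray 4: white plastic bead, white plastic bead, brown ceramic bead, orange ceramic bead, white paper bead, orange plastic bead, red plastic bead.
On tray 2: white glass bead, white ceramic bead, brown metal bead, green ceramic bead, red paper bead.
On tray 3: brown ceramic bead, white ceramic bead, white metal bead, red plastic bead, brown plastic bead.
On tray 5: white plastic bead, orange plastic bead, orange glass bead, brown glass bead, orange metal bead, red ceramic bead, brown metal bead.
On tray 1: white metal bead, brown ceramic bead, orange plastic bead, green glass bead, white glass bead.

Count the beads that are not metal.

24

Total beads: 29; with the excluded value: 5; remaining 29 − 5 = 24.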